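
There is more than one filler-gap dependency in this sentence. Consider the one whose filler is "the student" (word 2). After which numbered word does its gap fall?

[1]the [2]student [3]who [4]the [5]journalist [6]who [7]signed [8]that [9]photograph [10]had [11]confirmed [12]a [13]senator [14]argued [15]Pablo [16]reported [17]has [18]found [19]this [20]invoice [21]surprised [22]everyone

16

The displaced element is "the student" (word 2).
It is linked across 3 clause boundaries (Ø → Ø → Ø).
It functions as the subject of "found", so the gap sits immediately after word 16 ("reported").
Base order: The journalist who signed that photograph had confirmed a senator argued Pablo reported the student has found this invoice.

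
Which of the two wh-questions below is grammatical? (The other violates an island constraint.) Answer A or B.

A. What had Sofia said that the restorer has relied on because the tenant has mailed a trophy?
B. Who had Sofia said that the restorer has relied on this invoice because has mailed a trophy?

In B, the wh-phrase is extracted from inside an adjunct island (introduced by "because"), which blocks movement.
In A, the extraction path crosses only that-complement boundaries, which are transparent.
So A is grammatical.

A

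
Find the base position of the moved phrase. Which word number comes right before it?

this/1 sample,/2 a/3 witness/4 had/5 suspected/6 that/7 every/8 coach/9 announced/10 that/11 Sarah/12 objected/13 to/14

14

The displaced element is "this sample" (word 2).
It is linked across 2 clause boundaries (that → that).
It functions as the object of the preposition "to" of "objected", so the gap sits immediately after word 14 ("to").
Base order: A witness had suspected that every coach announced that Sarah objected to this sample.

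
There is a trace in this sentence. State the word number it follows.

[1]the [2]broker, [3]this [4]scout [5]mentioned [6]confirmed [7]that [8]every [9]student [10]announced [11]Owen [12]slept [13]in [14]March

5

The displaced element is "the broker" (word 2).
It is linked across 1 clause boundary (Ø).
It functions as the subject of "confirmed", so the gap sits immediately after word 5 ("mentioned").
Base order: This scout mentioned that the broker confirmed that every student announced Owen slept in March.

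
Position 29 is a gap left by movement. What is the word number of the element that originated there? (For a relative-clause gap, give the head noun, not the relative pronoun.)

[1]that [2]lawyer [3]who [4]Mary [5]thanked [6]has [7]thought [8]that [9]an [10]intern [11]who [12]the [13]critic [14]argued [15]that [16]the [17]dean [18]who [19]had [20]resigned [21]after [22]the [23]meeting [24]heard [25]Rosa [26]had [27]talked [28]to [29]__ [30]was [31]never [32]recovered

The gap at 29 is the prepositional object of "talked", inside a relative clause.
The relative pronoun is "who" (word 11); it is bound by the head noun immediately before it.
Its filler is the head noun "intern", at word 10.

10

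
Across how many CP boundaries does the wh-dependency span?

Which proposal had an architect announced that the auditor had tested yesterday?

1

"which proposal" is extracted from the object of "tested".
Boundaries crossed, outermost first: [that] — 1 in total.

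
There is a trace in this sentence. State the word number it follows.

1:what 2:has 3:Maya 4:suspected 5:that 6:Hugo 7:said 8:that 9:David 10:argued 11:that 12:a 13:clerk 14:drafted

The displaced element is "what" (word 1).
It is linked across 3 clause boundaries (that → that → that).
It functions as the direct object of "drafted", so the gap sits immediately after word 14 ("drafted").
Base order: Maya has suspected that Hugo said that David argued that a clerk drafted what.

14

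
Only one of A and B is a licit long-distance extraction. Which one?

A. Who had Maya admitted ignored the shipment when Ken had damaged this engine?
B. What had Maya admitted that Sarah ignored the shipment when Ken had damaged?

In B, the wh-phrase is extracted from inside an adjunct island (introduced by "when"), which blocks movement.
In A, the extraction path crosses only that-complement boundaries, which are transparent.
So A is grammatical.

A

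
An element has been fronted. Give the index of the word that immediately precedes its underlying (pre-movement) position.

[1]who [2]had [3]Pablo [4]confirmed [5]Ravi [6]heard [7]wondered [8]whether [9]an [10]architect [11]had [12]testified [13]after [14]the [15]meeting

The displaced element is "who" (word 1).
It is linked across 2 clause boundaries (Ø → Ø).
It functions as the subject of "wondered", so the gap sits immediately after word 6 ("heard").
Base order: Pablo had confirmed Ravi heard who wondered whether an architect had testified after the meeting.

6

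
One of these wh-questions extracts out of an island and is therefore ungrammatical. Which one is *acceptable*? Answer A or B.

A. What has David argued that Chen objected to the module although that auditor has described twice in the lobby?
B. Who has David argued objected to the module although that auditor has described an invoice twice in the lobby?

In A, the wh-phrase is extracted from inside an adjunct island (introduced by "although"), which blocks movement.
In B, the extraction path crosses only that-complement boundaries, which are transparent.
So B is grammatical.

B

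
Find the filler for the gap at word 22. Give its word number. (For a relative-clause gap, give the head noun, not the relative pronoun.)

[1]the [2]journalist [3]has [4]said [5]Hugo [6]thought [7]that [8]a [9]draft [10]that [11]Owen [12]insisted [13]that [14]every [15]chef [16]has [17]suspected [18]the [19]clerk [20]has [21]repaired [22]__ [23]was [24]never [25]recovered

9

The gap at 22 is the object of "repaired", inside a relative clause.
The relative pronoun is "that" (word 10); it is bound by the head noun immediately before it.
Its filler is the head noun "draft", at word 9.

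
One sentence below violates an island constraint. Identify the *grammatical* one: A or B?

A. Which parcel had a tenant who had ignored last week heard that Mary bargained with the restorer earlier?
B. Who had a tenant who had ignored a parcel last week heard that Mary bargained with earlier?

In A, the wh-phrase is extracted from inside a complex-NP island (relative clause) (introduced by "who"), which blocks movement.
In B, the extraction path crosses only that-complement boundaries, which are transparent.
So B is grammatical.

B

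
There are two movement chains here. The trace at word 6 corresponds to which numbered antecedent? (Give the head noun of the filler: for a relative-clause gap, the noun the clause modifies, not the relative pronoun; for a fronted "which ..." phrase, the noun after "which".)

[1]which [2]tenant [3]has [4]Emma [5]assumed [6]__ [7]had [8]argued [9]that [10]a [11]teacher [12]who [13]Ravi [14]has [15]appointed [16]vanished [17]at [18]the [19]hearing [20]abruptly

The marked gap is the subject of "argued".
Its filler is the fronted wh-phrase "which tenant", at word 2.
(The other dependency links word 11 to a gap after word 15.)

2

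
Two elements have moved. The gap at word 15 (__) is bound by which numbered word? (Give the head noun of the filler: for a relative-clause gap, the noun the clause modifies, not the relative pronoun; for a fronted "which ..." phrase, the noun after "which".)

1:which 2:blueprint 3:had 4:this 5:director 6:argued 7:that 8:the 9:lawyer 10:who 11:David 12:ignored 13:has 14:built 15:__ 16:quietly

The marked gap is the direct object of "built".
Its filler is the fronted wh-phrase "which blueprint", at word 2.
(The other dependency links word 9 to a gap after word 12.)

2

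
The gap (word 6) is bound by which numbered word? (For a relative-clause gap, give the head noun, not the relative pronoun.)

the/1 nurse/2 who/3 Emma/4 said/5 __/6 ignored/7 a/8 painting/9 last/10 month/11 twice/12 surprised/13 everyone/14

2

The gap at 6 is the subject of "ignored", inside a relative clause.
The relative pronoun is "who" (word 3); it is bound by the head noun immediately before it.
Its filler is the head noun "nurse", at word 2.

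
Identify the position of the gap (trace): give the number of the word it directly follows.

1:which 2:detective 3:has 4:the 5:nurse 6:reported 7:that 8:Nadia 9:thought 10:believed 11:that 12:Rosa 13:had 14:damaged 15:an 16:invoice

The displaced element is "which detective" (word 2).
It is linked across 2 clause boundaries (that → Ø).
It functions as the subject of "believed", so the gap sits immediately after word 9 ("thought").
Base order: The nurse has reported that Nadia thought that which detective believed that Rosa had damaged an invoice.

9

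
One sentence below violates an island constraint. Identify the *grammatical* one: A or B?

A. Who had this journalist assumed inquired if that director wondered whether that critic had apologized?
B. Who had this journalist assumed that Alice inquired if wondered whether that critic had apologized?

A

In B, the wh-phrase is extracted from inside a wh-island (introduced by "if"), which blocks movement.
In A, the extraction path crosses only that-complement boundaries, which are transparent.
So A is grammatical.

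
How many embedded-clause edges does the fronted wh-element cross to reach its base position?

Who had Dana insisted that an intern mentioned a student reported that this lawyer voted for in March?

"who" is extracted from the PP object of "voted".
Boundaries crossed, outermost first: [that], [Ø], [that] — 3 in total.

3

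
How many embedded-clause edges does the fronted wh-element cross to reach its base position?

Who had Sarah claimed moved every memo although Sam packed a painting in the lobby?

1

"who" is extracted from the subject of "moved".
Boundaries crossed, outermost first: [Ø] — 1 in total.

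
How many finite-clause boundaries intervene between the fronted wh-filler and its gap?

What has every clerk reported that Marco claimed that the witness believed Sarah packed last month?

3

"what" is extracted from the object of "packed".
Boundaries crossed, outermost first: [that], [that], [Ø] — 3 in total.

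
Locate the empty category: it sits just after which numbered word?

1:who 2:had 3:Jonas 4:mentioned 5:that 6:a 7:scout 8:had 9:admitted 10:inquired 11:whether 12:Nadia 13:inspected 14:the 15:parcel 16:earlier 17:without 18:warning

9

The displaced element is "who" (word 1).
It is linked across 2 clause boundaries (that → Ø).
It functions as the subject of "inquired", so the gap sits immediately after word 9 ("admitted").
Base order: Jonas had mentioned that a scout had admitted that who inquired whether Nadia inspected the parcel earlier without warning.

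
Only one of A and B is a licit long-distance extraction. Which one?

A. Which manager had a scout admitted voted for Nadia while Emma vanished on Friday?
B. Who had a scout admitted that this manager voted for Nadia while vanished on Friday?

In B, the wh-phrase is extracted from inside an adjunct island (introduced by "while"), which blocks movement.
In A, the extraction path crosses only that-complement boundaries, which are transparent.
So A is grammatical.

A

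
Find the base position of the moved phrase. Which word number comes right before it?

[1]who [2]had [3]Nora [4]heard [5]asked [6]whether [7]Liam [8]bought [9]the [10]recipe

4

The displaced element is "who" (word 1).
It is linked across 1 clause boundary (Ø).
It functions as the subject of "asked", so the gap sits immediately after word 4 ("heard").
Base order: Nora had heard that who asked whether Liam bought the recipe.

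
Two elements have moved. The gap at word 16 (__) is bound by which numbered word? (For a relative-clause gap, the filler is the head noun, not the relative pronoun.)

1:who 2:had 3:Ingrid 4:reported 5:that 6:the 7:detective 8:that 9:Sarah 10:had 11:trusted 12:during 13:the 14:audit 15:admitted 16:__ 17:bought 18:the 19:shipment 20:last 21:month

1

The marked gap is the subject of "bought".
Its filler is the fronted wh-phrase "who", at word 1.
(The other dependency links word 7 to a gap after word 11.)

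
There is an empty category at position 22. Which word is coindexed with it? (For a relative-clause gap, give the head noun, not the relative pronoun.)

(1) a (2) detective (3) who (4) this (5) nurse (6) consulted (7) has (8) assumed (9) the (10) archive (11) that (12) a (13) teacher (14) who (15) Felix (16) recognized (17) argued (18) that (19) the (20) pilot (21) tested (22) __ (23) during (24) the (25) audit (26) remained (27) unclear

10

The gap at 22 is the object of "tested", inside a relative clause.
The relative pronoun is "that" (word 11); it is bound by the head noun immediately before it.
Its filler is the head noun "archive", at word 10.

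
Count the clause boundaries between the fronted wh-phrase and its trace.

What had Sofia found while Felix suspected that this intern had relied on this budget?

0

"what" originates inside the matrix clause — no clause boundary is crossed.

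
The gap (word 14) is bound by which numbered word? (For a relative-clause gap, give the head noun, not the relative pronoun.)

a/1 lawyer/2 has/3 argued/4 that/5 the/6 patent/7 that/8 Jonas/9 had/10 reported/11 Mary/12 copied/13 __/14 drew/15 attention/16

7

The gap at 14 is the object of "copied", inside a relative clause.
The relative pronoun is "that" (word 8); it is bound by the head noun immediately before it.
Its filler is the head noun "patent", at word 7.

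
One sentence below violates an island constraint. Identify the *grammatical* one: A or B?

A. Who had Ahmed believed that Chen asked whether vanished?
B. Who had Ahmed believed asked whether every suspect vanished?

In A, the wh-phrase is extracted from inside a wh-island (introduced by "whether"), which blocks movement.
In B, the extraction path crosses only that-complement boundaries, which are transparent.
So B is grammatical.

B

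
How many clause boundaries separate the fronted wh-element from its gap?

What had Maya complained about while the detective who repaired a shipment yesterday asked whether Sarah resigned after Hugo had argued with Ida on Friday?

0

"what" originates inside the matrix clause — no clause boundary is crossed.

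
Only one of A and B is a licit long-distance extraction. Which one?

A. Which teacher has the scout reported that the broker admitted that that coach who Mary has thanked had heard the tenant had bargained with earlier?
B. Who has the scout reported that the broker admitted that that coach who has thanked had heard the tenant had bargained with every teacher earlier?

A

In B, the wh-phrase is extracted from inside a complex-NP island (relative clause) (introduced by "who"), which blocks movement.
In A, the extraction path crosses only that-complement boundaries, which are transparent.
So A is grammatical.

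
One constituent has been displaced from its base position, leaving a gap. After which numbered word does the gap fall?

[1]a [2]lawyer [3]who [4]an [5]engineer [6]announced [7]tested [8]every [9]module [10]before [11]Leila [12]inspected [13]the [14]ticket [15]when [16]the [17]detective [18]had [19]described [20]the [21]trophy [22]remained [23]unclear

The displaced element is "a lawyer" (word 2).
It is linked across 1 clause boundary (Ø).
It functions as the subject of "tested", so the gap sits immediately after word 6 ("announced").
Base order: An engineer announced that a lawyer tested every module before Leila inspected the ticket when the detective had described the trophy.

6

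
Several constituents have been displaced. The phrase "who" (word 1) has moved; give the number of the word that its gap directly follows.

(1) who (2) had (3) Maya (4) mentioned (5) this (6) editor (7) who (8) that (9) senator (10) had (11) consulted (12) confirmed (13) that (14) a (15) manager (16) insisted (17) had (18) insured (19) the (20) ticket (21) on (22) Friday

The displaced element is "who" (word 1).
It is linked across 3 clause boundaries (Ø → that → Ø).
It functions as the subject of "insured", so the gap sits immediately after word 16 ("insisted").
Base order: Maya had mentioned this editor who that senator had consulted confirmed that a manager insisted that who had insured the ticket on Friday.

16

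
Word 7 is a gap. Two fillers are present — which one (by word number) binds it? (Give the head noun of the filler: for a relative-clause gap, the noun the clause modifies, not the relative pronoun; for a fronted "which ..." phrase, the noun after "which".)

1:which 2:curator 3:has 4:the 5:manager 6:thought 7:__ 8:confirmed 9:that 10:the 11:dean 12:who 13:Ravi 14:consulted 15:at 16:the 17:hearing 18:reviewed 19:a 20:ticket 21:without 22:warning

The marked gap is the subject of "confirmed".
Its filler is the fronted wh-phrase "which curator", at word 2.
(The other dependency links word 11 to a gap after word 14.)

2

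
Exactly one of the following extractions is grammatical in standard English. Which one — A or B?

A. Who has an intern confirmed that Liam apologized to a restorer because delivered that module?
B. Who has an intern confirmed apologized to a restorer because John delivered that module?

In A, the wh-phrase is extracted from inside an adjunct island (introduced by "because"), which blocks movement.
In B, the extraction path crosses only that-complement boundaries, which are transparent.
So B is grammatical.

B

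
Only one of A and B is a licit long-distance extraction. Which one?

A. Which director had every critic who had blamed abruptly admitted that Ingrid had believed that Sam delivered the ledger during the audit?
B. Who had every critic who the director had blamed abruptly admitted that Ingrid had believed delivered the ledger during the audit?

B

In A, the wh-phrase is extracted from inside a complex-NP island (relative clause) (introduced by "who"), which blocks movement.
In B, the extraction path crosses only that-complement boundaries, which are transparent.
So B is grammatical.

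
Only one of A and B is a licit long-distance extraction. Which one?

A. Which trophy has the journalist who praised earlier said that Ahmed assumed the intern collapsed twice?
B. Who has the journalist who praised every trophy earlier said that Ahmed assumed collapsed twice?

B

In A, the wh-phrase is extracted from inside a complex-NP island (relative clause) (introduced by "who"), which blocks movement.
In B, the extraction path crosses only that-complement boundaries, which are transparent.
So B is grammatical.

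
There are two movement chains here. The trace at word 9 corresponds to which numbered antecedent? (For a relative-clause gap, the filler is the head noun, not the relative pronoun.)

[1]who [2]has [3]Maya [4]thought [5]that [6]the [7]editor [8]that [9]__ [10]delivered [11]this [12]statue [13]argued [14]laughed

7

The marked gap is inside the relative clause, the subject of "delivered".
Its filler is the head noun "editor" (via "that"), at word 7.
(The other dependency links word 1 to a gap after word 13.)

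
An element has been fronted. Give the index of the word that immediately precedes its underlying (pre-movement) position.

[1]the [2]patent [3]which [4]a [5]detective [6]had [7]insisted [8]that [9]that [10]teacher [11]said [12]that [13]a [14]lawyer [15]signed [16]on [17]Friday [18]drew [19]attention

The displaced element is "the patent" (word 2).
It is linked across 2 clause boundaries (that → that).
It functions as the direct object of "signed", so the gap sits immediately after word 15 ("signed").
Base order: A detective had insisted that that teacher said that a lawyer signed the patent on Friday.

15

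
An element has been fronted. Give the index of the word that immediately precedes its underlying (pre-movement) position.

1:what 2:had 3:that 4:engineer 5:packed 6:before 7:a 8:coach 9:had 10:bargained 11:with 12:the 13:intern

5

The displaced element is "what" (word 1).
It functions as the direct object of "packed", so the gap sits immediately after word 5 ("packed").
Base order: That engineer had packed what before a coach had bargained with the intern.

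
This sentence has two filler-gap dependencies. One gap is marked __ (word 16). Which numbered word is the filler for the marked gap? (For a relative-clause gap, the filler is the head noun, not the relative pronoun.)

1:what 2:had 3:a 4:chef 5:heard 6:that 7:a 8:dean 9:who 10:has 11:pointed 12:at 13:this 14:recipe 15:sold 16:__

The marked gap is the direct object of "sold".
Its filler is the fronted wh-phrase "what", at word 1.
(The other dependency links word 8 to a gap after word 9.)

1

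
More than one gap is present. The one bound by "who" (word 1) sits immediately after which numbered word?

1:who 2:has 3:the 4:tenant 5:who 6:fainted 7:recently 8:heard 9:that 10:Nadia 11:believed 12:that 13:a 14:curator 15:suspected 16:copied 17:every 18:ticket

The displaced element is "who" (word 1).
It is linked across 3 clause boundaries (that → that → Ø).
It functions as the subject of "copied", so the gap sits immediately after word 15 ("suspected").
Base order: The tenant who fainted recently has heard that Nadia believed that a curator suspected that who copied every ticket.

15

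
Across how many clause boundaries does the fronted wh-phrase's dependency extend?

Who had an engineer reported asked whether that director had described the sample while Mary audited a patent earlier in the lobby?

"who" is extracted from the subject of "asked".
Boundaries crossed, outermost first: [Ø] — 1 in total.

1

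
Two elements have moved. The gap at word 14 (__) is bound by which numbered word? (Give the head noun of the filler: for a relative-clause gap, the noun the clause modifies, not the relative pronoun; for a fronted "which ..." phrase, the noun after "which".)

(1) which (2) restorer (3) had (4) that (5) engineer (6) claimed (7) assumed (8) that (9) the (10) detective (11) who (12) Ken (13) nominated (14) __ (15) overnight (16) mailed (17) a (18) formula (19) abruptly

The marked gap is inside the relative clause, the direct object of "nominated".
Its filler is the head noun "detective" (via "who"), at word 10.
(The other dependency links word 2 to a gap after word 6.)

10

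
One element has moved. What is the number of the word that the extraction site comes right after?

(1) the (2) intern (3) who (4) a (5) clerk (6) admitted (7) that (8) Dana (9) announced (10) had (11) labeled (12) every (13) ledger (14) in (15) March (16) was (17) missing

9

The displaced element is "the intern" (word 2).
It is linked across 2 clause boundaries (that → Ø).
It functions as the subject of "labeled", so the gap sits immediately after word 9 ("announced").
Base order: A clerk admitted that Dana announced the intern had labeled every ledger in March.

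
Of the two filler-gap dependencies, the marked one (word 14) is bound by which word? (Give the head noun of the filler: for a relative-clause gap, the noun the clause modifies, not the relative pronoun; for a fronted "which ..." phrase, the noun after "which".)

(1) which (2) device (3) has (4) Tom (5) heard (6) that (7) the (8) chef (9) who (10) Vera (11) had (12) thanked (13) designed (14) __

The marked gap is the direct object of "designed".
Its filler is the fronted wh-phrase "which device", at word 2.
(The other dependency links word 8 to a gap after word 12.)

2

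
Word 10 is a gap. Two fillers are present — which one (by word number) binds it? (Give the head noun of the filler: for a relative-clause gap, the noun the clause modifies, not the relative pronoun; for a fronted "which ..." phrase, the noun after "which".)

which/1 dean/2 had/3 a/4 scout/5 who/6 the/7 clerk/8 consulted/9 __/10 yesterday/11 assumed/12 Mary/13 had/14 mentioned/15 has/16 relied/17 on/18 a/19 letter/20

The marked gap is inside the relative clause, the direct object of "consulted".
Its filler is the head noun "scout" (via "who"), at word 5.
(The other dependency links word 2 to a gap after word 15.)

5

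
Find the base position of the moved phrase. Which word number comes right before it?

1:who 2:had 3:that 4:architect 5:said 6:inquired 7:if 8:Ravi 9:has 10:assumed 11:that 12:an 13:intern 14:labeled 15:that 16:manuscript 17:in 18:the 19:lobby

5

The displaced element is "who" (word 1).
It is linked across 1 clause boundary (Ø).
It functions as the subject of "inquired", so the gap sits immediately after word 5 ("said").
Base order: That architect had said who inquired if Ravi has assumed that an intern labeled that manuscript in the lobby.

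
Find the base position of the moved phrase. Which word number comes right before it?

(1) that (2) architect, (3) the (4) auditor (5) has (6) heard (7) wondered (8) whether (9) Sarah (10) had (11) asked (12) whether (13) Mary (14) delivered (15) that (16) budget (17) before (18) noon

The displaced element is "that architect" (word 2).
It is linked across 1 clause boundary (Ø).
It functions as the subject of "wondered", so the gap sits immediately after word 6 ("heard").
Base order: The auditor has heard that that architect wondered whether Sarah had asked whether Mary delivered that budget before noon.

6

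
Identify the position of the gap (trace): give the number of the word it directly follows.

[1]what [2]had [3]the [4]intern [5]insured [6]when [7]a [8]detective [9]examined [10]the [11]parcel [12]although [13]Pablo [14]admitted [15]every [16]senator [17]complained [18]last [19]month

The displaced element is "what" (word 1).
It functions as the direct object of "insured", so the gap sits immediately after word 5 ("insured").
Base order: The intern had insured what when a detective examined the parcel although Pablo admitted every senator complained last month.

5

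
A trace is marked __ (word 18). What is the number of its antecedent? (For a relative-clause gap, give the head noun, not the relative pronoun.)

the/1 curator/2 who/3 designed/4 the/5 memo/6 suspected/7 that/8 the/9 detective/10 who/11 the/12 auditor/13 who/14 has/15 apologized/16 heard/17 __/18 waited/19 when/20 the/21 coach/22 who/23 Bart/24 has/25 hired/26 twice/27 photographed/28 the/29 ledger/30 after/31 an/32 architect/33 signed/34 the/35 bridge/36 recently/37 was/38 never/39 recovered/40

10

The gap at 18 is the subject of "waited", inside a relative clause.
The relative pronoun is "who" (word 11); it is bound by the head noun immediately before it.
Its filler is the head noun "detective", at word 10.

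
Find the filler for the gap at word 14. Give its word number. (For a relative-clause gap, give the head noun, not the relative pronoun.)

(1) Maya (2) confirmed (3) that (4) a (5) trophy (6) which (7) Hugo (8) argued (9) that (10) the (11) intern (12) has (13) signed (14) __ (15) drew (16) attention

5

The gap at 14 is the object of "signed", inside a relative clause.
The relative pronoun is "which" (word 6); it is bound by the head noun immediately before it.
Its filler is the head noun "trophy", at word 5.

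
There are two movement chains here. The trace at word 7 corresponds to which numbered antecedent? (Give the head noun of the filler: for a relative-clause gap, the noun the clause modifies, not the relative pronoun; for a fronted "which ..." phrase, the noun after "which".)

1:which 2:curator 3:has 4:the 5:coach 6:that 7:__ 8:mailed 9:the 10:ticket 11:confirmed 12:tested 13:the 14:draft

The marked gap is inside the relative clause, the subject of "mailed".
Its filler is the head noun "coach" (via "that"), at word 5.
(The other dependency links word 2 to a gap after word 11.)

5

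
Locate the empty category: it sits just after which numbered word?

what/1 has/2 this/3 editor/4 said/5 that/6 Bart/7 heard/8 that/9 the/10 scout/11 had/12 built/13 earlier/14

The displaced element is "what" (word 1).
It is linked across 2 clause boundaries (that → that).
It functions as the direct object of "built", so the gap sits immediately after word 13 ("built").
Base order: This editor has said that Bart heard that the scout had built what earlier.

13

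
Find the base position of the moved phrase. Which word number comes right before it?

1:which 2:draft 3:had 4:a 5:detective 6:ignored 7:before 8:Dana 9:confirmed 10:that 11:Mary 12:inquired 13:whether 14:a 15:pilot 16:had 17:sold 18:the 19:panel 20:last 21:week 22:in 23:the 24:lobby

The displaced element is "which draft" (word 2).
It functions as the direct object of "ignored", so the gap sits immediately after word 6 ("ignored").
Base order: A detective had ignored which draft before Dana confirmed that Mary inquired whether a pilot had sold the panel last week in the lobby.

6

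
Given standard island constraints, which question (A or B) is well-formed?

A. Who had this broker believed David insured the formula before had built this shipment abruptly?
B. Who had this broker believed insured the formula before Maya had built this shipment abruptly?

In A, the wh-phrase is extracted from inside an adjunct island (introduced by "before"), which blocks movement.
In B, the extraction path crosses only that-complement boundaries, which are transparent.
So B is grammatical.

B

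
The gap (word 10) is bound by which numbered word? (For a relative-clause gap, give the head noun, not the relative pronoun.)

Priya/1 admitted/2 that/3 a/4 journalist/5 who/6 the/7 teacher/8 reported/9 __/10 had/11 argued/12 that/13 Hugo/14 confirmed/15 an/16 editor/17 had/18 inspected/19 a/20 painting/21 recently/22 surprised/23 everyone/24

The gap at 10 is the subject of "argued", inside a relative clause.
The relative pronoun is "who" (word 6); it is bound by the head noun immediately before it.
Its filler is the head noun "journalist", at word 5.

5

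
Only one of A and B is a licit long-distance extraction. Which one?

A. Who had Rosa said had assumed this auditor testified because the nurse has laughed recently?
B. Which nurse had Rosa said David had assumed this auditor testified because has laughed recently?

A

In B, the wh-phrase is extracted from inside an adjunct island (introduced by "because"), which blocks movement.
In A, the extraction path crosses only that-complement boundaries, which are transparent.
So A is grammatical.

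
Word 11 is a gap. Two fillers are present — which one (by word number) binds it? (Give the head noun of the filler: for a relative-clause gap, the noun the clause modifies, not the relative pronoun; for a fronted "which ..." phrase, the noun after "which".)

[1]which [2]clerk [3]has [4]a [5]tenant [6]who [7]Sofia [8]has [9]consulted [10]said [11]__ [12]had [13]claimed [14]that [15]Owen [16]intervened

The marked gap is the subject of "claimed".
Its filler is the fronted wh-phrase "which clerk", at word 2.
(The other dependency links word 5 to a gap after word 9.)

2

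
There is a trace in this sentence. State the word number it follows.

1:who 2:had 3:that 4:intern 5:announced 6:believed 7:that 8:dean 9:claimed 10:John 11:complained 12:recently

5

The displaced element is "who" (word 1).
It is linked across 1 clause boundary (Ø).
It functions as the subject of "believed", so the gap sits immediately after word 5 ("announced").
Base order: That intern had announced who believed that dean claimed John complained recently.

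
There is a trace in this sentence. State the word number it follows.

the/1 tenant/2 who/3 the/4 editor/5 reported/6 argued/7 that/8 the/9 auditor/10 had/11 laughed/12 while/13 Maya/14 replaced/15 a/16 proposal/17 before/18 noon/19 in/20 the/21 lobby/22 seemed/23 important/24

The displaced element is "the tenant" (word 2).
It is linked across 1 clause boundary (Ø).
It functions as the subject of "argued", so the gap sits immediately after word 6 ("reported").
Base order: The editor reported that the tenant argued that the auditor had laughed while Maya replaced a proposal before noon in the lobby.

6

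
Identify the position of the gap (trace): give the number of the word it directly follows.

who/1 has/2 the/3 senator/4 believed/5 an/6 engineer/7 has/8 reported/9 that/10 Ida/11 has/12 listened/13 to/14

14

The displaced element is "who" (word 1).
It is linked across 2 clause boundaries (Ø → that).
It functions as the object of the preposition "to" of "listened", so the gap sits immediately after word 14 ("to").
Base order: The senator has believed an engineer has reported that Ida has listened to who.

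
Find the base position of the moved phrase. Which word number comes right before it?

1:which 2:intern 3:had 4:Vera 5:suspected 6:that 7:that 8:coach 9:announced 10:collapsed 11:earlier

The displaced element is "which intern" (word 2).
It is linked across 2 clause boundaries (that → Ø).
It functions as the subject of "collapsed", so the gap sits immediately after word 9 ("announced").
Base order: Vera had suspected that that coach announced that which intern collapsed earlier.

9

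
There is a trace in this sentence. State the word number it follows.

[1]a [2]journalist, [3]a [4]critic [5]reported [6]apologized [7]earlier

5

The displaced element is "a journalist" (word 2).
It is linked across 1 clause boundary (Ø).
It functions as the subject of "apologized", so the gap sits immediately after word 5 ("reported").
Base order: A critic reported that a journalist apologized earlier.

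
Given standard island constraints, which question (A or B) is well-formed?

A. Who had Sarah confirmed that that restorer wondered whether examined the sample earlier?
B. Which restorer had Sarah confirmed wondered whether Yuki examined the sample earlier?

B

In A, the wh-phrase is extracted from inside a wh-island (introduced by "whether"), which blocks movement.
In B, the extraction path crosses only that-complement boundaries, which are transparent.
So B is grammatical.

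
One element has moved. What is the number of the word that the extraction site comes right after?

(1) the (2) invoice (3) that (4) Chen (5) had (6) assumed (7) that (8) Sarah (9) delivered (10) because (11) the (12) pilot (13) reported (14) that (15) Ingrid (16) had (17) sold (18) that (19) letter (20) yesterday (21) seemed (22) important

9

The displaced element is "the invoice" (word 2).
It is linked across 1 clause boundary (that).
It functions as the direct object of "delivered", so the gap sits immediately after word 9 ("delivered").
Base order: Chen had assumed that Sarah delivered the invoice because the pilot reported that Ingrid had sold that letter yesterday.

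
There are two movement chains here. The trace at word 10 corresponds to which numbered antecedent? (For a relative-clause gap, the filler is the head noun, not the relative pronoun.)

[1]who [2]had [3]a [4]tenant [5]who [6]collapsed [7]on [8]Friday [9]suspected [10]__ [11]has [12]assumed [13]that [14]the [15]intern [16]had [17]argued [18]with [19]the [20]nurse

1

The marked gap is the subject of "assumed".
Its filler is the fronted wh-phrase "who", at word 1.
(The other dependency links word 4 to a gap after word 5.)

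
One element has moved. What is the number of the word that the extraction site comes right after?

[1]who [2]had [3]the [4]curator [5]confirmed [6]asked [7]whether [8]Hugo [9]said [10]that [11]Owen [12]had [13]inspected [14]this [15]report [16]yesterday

The displaced element is "who" (word 1).
It is linked across 1 clause boundary (Ø).
It functions as the subject of "asked", so the gap sits immediately after word 5 ("confirmed").
Base order: The curator had confirmed that who asked whether Hugo said that Owen had inspected this report yesterday.

5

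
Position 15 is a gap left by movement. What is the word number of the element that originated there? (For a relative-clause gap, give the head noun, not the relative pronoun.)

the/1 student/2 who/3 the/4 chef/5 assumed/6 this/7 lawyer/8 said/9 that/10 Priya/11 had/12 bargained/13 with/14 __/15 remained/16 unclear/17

The gap at 15 is the prepositional object of "bargained", inside a relative clause.
The relative pronoun is "who" (word 3); it is bound by the head noun immediately before it.
Its filler is the head noun "student", at word 2.

2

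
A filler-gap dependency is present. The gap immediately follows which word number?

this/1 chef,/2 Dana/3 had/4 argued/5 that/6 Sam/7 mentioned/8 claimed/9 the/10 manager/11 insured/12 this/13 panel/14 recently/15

8

The displaced element is "this chef" (word 2).
It is linked across 2 clause boundaries (that → Ø).
It functions as the subject of "claimed", so the gap sits immediately after word 8 ("mentioned").
Base order: Dana had argued that Sam mentioned that this chef claimed the manager insured this panel recently.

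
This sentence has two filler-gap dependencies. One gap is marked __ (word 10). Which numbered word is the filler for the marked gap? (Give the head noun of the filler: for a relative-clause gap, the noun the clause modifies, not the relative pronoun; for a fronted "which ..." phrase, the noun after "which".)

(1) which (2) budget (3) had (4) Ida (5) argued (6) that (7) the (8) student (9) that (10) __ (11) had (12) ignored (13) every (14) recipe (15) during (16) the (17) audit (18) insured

8

The marked gap is inside the relative clause, the subject of "ignored".
Its filler is the head noun "student" (via "that"), at word 8.
(The other dependency links word 2 to a gap after word 18.)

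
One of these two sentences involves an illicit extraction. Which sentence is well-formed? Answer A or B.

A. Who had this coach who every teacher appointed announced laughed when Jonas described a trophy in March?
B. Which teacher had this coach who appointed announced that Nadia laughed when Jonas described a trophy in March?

A

In B, the wh-phrase is extracted from inside a complex-NP island (relative clause) (introduced by "who"), which blocks movement.
In A, the extraction path crosses only that-complement boundaries, which are transparent.
So A is grammatical.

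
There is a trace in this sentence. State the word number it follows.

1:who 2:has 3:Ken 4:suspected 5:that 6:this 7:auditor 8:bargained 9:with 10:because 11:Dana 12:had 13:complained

The displaced element is "who" (word 1).
It is linked across 1 clause boundary (that).
It functions as the object of the preposition "with" of "bargained", so the gap sits immediately after word 9 ("with").
Base order: Ken has suspected that this auditor bargained with who because Dana had complained.

9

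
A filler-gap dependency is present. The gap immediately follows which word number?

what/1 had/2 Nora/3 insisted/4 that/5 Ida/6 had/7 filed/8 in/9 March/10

The displaced element is "what" (word 1).
It is linked across 1 clause boundary (that).
It functions as the direct object of "filed", so the gap sits immediately after word 8 ("filed").
Base order: Nora had insisted that Ida had filed what in March.

8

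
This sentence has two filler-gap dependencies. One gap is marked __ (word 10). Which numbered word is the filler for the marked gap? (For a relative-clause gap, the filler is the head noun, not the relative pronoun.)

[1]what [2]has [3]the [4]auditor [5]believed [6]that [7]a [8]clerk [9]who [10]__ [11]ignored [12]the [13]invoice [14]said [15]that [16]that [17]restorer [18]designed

8

The marked gap is inside the relative clause, the subject of "ignored".
Its filler is the head noun "clerk" (via "who"), at word 8.
(The other dependency links word 1 to a gap after word 18.)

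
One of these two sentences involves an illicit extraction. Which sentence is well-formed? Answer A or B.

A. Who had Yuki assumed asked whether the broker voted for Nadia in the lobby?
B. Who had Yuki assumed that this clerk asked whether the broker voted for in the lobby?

In B, the wh-phrase is extracted from inside a wh-island (introduced by "whether"), which blocks movement.
In A, the extraction path crosses only that-complement boundaries, which are transparent.
So A is grammatical.

A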